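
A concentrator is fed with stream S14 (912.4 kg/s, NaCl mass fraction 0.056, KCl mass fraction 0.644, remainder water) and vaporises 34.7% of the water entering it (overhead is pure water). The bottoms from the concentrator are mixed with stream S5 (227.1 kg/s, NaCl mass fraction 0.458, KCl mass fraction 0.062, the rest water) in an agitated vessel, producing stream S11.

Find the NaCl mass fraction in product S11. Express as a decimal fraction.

Vapour removed = 0.347×0.300×912.4 = 94.981 kg/s; concentrate = 817.42 kg/s.
NaCl reaching the mixer = 51.094 (from concentrate) + 227.1×0.458 = 155.11 kg/s.
Product flow = 817.42 + 227.1 = 1044.5 kg/s; NaCl fraction = 0.148.

0.148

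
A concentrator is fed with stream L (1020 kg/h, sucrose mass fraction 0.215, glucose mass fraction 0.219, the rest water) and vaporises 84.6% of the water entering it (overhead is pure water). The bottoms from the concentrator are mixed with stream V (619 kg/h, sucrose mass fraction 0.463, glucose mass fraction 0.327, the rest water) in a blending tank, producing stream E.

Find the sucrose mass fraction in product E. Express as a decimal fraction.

0.440

Vapour removed = 0.846×0.566×1020 = 488.41 kg/h; concentrate = 531.59 kg/h.
sucrose reaching the mixer = 219.3 (from concentrate) + 619×0.463 = 505.9 kg/h.
Product flow = 531.59 + 619 = 1150.6 kg/h; sucrose fraction = 0.440.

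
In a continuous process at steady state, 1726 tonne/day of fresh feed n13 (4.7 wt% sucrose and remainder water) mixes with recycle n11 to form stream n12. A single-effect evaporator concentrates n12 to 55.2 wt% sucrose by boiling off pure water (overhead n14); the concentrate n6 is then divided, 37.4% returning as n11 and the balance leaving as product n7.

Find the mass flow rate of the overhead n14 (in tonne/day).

1579 tonne/day

Overall sucrose balance (none leaves overhead): sucrose in fresh feed = sucrose in product, i.e. 1726×0.047 = (1−0.374)·n6·0.552.
n6 = 81.122/(0.552×0.626) = 234.76 tonne/day.
Recycle n11 = 0.374×234.76 = 87.8 tonne/day.
Combined feed n12 = 1726 + 87.8 = 1813.8 tonne/day.
Overhead n14 = n12 − n6 = 1813.8 − 234.76 = 1579 tonne/day.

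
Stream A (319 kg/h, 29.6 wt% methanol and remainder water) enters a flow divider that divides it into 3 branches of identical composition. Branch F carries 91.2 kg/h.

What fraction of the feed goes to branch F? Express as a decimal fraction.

0.286

Fraction to F = 91.2/319 = 0.2859.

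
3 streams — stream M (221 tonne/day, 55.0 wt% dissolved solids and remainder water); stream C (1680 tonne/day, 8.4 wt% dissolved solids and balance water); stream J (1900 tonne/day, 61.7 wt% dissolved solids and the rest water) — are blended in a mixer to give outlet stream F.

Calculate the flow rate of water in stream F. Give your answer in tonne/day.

water out = water in = 221×0.450 + 1680×0.916 + 1900×0.383 = 2366 tonne/day.

2366 tonne/day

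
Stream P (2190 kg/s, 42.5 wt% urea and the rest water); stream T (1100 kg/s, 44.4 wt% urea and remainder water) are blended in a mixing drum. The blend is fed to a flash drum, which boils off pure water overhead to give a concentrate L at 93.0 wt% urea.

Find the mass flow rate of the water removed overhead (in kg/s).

urea entering = 2190×0.425 + 1100×0.444 = 1419.2 kg/s.
All urea reports to L, so L = 1419.2/0.930 = 1526 kg/s.
Total feed = 3290 kg/s; overhead = 3290 − 1526 = 1764 kg/s.

1764 kg/s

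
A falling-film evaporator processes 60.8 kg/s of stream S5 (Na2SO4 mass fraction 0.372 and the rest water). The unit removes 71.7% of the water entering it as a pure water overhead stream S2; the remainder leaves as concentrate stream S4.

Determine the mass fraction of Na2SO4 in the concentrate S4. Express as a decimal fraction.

Na2SO4 is not removed: 60.8×0.372 = 22.618 kg/s of Na2SO4 enters S4.
water entering = 60.8×0.628 = 38.182 kg/s; overhead removed = 0.717×38.182 = 27.377 kg/s.
Concentrate = 60.8 − 27.377 = 33.423 kg/s.
Mass fraction = 22.618/33.423 = 0.677.

0.677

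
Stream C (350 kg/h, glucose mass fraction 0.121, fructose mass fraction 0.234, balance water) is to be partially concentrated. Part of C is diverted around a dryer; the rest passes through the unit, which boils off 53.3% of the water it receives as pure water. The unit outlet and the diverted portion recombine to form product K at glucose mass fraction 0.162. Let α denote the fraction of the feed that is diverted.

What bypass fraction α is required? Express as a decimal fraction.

All 350×0.121 = 42.35 kg/h of glucose reaches K, so K = 42.35/0.162 = 261.42 kg/h and vapour = 88.58 kg/h.
The evaporator receives (1−α)·350 of feed at 0.645 water and removes 0.533 of that water:
0.533×0.645×(1−α)×350 = 88.58
(1−α) = 88.58/120.32 = 0.7362;  α = 0.2638.

0.264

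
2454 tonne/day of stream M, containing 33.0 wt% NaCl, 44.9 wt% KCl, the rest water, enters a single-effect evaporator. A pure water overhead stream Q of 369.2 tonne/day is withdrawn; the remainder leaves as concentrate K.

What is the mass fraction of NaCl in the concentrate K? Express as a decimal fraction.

NaCl is not removed: 2454×0.330 = 809.82 tonne/day of NaCl enters K.
Concentrate = 2454 − 369.2 = 2084.8 tonne/day.
Mass fraction = 809.82/2084.8 = 0.388.

0.388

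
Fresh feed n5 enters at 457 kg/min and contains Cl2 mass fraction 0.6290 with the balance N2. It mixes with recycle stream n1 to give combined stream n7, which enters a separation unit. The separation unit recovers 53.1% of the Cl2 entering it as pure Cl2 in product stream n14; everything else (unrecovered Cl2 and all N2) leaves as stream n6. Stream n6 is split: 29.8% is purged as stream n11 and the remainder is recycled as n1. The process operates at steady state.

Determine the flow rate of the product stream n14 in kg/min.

Cl2 in n7: m_A = 457×0.629 + (1−0.298)·(1−0.531)·m_A, so m_A = 287.45/0.6708 = 428.55 kg/min.
Product n14 = 0.531×428.55 = 227.56 kg/min.

227.6 kg/min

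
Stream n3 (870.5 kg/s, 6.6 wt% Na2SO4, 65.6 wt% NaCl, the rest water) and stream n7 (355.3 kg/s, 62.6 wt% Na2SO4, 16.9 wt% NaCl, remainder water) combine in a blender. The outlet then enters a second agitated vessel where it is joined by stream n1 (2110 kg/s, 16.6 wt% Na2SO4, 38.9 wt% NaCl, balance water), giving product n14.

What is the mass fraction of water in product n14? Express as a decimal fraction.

Overall, product flow = 3335.8 kg/s.
water in = 870.5×0.278 + 355.3×0.205 + 2110×0.445 = 1253.8 kg/s.
water fraction in n14 = 0.376.

0.376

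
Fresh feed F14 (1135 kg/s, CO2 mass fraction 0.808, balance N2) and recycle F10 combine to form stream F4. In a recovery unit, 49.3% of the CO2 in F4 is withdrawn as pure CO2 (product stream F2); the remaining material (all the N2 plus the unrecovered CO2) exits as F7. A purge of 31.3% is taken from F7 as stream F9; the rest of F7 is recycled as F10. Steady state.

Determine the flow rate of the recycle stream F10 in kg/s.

N2 enters only via F14 and leaves only via the purge: 1135×0.192 = 0.313×(N2 in F7), and the recovery unit passes all N2, so N2 in F4 = N2 in F7 = 696.23 kg/s.
CO2 in F4: m_A = 1135×0.808 + (1−0.313)·(1−0.493)·m_A, so m_A = 917.08/0.6517 = 1407.2 kg/s.
F7 = (1−0.493)×1407.2 + 696.23 = 1409.7 kg/s.
Recycle F10 = (1−0.313)×1409.7 = 968.46 kg/s.

968.5 kg/s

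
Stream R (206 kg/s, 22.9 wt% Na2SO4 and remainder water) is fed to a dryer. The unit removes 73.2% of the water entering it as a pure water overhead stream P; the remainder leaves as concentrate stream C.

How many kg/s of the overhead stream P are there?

116.3 kg/s

water entering = 206×0.771 = 158.83 kg/s; overhead removed = 0.732×158.83 = 116.26 kg/s.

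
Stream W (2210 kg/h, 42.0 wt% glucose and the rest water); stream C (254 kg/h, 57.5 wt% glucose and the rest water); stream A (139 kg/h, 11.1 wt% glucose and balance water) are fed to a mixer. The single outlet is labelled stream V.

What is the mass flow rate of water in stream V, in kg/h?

water out = water in = 2210×0.580 + 254×0.425 + 139×0.889 = 1513.3 kg/h.

1513 kg/h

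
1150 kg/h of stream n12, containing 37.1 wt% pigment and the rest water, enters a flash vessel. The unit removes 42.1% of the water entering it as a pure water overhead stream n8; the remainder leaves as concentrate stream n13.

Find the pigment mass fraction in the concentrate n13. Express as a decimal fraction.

0.5046

pigment is not removed: 1150×0.371 = 426.65 kg/h of pigment enters n13.
water entering = 1150×0.629 = 723.35 kg/h; overhead removed = 0.421×723.35 = 304.53 kg/h.
Concentrate = 1150 − 304.53 = 845.47 kg/h.
Mass fraction = 426.65/845.47 = 0.5046.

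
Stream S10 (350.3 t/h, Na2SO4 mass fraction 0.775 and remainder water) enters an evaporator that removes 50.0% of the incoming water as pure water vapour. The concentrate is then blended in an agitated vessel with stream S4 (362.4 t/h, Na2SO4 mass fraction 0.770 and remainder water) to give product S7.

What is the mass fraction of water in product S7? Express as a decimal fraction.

Vapour removed = 0.500×0.225×350.3 = 39.409 t/h; concentrate = 310.89 t/h.
water reaching the mixer = 39.409 (from concentrate) + 362.4×0.230 = 122.76 t/h.
Product flow = 310.89 + 362.4 = 673.29 t/h; water fraction = 0.182.

0.182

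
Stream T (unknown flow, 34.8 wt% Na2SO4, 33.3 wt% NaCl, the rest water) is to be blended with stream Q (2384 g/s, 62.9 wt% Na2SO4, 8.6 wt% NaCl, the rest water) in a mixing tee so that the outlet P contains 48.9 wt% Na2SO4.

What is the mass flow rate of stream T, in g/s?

2367 g/s

Let T be the unknown flow. Total out = 2384 + T.
Na2SO4 balance: 1499.5 + 0.348·T = 0.489·(2384 + T)
(0.348 − 0.489)·T = 0.489×2384 − 1499.5 = -333.76
T = -333.76 / -0.141 = 2367.1 g/s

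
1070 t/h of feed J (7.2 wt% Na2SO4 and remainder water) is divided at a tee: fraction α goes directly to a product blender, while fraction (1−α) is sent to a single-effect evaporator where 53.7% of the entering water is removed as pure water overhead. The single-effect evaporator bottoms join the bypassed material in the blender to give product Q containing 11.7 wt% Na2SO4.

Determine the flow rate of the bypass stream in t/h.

244.2 t/h

All 1070×0.072 = 77.04 t/h of Na2SO4 reaches Q, so Q = 77.04/0.117 = 658.46 t/h and vapour = 411.54 t/h.
The evaporator receives (1−α)·1070 of feed at 0.928 water and removes 0.537 of that water:
0.537×0.928×(1−α)×1070 = 411.54
(1−α) = 411.54/533.22 = 0.7718;  α = 0.2282.
Bypass flow = 0.2282×1070 = 244.17 t/h.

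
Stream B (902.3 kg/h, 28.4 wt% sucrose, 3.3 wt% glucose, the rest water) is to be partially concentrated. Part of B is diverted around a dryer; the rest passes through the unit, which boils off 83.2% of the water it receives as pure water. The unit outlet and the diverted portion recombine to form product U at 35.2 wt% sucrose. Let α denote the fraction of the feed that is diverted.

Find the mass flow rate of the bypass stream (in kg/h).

All 902.3×0.284 = 256.25 kg/h of sucrose reaches U, so U = 256.25/0.352 = 727.99 kg/h and vapour = 174.31 kg/h.
The evaporator receives (1−α)·902.3 of feed at 0.683 water and removes 0.832 of that water:
0.832×0.683×(1−α)×902.3 = 174.31
(1−α) = 174.31/512.74 = 0.3400;  α = 0.6600.
Bypass flow = 0.6600×902.3 = 595.56 kg/h.

595.6 kg/h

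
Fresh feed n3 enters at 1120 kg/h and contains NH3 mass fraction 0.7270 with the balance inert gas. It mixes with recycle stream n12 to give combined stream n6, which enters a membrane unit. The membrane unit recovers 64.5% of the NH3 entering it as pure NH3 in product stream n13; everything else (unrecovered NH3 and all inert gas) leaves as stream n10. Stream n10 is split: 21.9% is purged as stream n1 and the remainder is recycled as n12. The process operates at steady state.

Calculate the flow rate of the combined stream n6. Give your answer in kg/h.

2523 kg/h

inert gas enters only via n3 and leaves only via the purge: 1120×0.273 = 0.219×(inert gas in n10), and the membrane unit passes all inert gas, so inert gas in n6 = inert gas in n10 = 1396.2 kg/h.
NH3 in n6: m_A = 1120×0.727 + (1−0.219)·(1−0.645)·m_A, so m_A = 814.24/0.7227 = 1126.6 kg/h.
n6 = 1126.6 + 1396.2 = 2522.8 kg/h.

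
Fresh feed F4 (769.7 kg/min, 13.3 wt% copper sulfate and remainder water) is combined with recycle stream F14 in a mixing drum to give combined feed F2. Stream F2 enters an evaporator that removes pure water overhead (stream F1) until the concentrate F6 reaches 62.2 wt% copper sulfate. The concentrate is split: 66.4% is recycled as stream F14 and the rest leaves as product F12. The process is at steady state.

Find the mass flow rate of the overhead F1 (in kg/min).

Overall copper sulfate balance (none leaves overhead): copper sulfate in fresh feed = copper sulfate in product, i.e. 769.7×0.133 = (1−0.664)·F6·0.622.
F6 = 102.37/(0.622×0.336) = 489.83 kg/min.
Recycle F14 = 0.664×489.83 = 325.25 kg/min.
Combined feed F2 = 769.7 + 325.25 = 1094.9 kg/min.
Overhead F1 = F2 − F6 = 1094.9 − 489.83 = 605.12 kg/min.

605.1 kg/min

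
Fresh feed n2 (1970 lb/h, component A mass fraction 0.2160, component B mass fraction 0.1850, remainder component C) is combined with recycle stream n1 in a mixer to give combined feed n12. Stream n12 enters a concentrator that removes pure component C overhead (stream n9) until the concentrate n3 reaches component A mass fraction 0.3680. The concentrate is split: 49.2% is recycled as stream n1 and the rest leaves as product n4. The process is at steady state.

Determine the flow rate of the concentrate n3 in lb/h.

Overall component A balance (none leaves overhead): component A in fresh feed = component A in product, i.e. 1970×0.216 = (1−0.492)·n3·0.368.
n3 = 425.52/(0.368×0.508) = 2276.2 lb/h.

2276 lb/h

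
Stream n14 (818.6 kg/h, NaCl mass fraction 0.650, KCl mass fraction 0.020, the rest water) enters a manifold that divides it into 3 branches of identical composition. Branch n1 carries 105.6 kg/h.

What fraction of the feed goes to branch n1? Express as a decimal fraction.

0.129

Fraction to n1 = 105.6/818.6 = 0.1290.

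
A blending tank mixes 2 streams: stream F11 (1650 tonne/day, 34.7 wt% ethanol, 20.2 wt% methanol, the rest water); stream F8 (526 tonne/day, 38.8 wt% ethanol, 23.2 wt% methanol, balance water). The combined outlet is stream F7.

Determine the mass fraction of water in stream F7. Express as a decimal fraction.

0.434

Total flow out = 1650 + 526 = 2176 tonne/day.
water in = 1650×0.451 + 526×0.380 = 944.03 tonne/day.
water mass fraction in F7 = 944.03/2176 = 0.434.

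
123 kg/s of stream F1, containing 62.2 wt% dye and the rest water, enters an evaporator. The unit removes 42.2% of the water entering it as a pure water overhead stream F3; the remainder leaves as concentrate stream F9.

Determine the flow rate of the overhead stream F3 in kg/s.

19.62 kg/s

water entering = 123×0.378 = 46.494 kg/s; overhead removed = 0.422×46.494 = 19.62 kg/s.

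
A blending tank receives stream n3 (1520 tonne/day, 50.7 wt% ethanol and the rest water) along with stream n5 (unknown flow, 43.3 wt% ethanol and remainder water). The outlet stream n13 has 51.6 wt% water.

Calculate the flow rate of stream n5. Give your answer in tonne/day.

Let n5 be the unknown flow. Total out = 1520 + n5.
water balance: 749.36 + 0.567·n5 = 0.516·(1520 + n5)
(0.567 − 0.516)·n5 = 0.516×1520 − 749.36 = 34.96
n5 = 34.96 / 0.051 = 685.49 tonne/day

685.5 tonne/day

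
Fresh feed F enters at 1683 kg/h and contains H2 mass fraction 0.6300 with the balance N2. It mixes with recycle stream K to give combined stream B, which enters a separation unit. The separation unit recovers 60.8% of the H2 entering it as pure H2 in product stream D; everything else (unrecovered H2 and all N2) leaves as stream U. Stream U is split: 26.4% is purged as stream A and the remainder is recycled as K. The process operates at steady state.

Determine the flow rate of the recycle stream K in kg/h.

N2 enters only via F and leaves only via the purge: 1683×0.370 = 0.264×(N2 in U), and the separation unit passes all N2, so N2 in B = N2 in U = 2358.8 kg/h.
H2 in B: m_A = 1683×0.630 + (1−0.264)·(1−0.608)·m_A, so m_A = 1060.3/0.7115 = 1490.2 kg/h.
U = (1−0.608)×1490.2 + 2358.8 = 2942.9 kg/h.
Recycle K = (1−0.264)×2942.9 = 2166 kg/h.

2166 kg/h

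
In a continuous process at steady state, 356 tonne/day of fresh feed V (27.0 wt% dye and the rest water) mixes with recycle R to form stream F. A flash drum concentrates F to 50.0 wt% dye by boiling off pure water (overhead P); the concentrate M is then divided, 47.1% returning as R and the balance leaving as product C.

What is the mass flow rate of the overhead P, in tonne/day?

163.8 tonne/day

Overall dye balance (none leaves overhead): dye in fresh feed = dye in product, i.e. 356×0.270 = (1−0.471)·M·0.500.
M = 96.12/(0.500×0.529) = 363.4 tonne/day.
Recycle R = 0.471×363.4 = 171.16 tonne/day.
Combined feed F = 356 + 171.16 = 527.16 tonne/day.
Overhead P = F − M = 527.16 − 363.4 = 163.76 tonne/day.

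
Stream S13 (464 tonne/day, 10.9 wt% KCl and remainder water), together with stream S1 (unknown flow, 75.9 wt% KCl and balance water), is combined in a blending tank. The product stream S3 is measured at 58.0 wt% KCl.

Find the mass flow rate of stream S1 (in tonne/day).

1221 tonne/day

Let S1 be the unknown flow. Total out = 464 + S1.
KCl balance: 50.576 + 0.759·S1 = 0.580·(464 + S1)
(0.759 − 0.580)·S1 = 0.580×464 − 50.576 = 218.54
S1 = 218.54 / 0.179 = 1220.9 tonne/day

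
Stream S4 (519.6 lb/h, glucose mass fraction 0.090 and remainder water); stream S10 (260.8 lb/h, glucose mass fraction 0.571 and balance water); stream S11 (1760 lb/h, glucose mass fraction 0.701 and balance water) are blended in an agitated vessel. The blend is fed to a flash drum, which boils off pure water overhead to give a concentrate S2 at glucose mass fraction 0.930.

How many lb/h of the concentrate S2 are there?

glucose entering = 519.6×0.090 + 260.8×0.571 + 1760×0.701 = 1429.4 lb/h.
All glucose reports to S2, so S2 = 1429.4/0.930 = 1537 lb/h.

1537 lb/h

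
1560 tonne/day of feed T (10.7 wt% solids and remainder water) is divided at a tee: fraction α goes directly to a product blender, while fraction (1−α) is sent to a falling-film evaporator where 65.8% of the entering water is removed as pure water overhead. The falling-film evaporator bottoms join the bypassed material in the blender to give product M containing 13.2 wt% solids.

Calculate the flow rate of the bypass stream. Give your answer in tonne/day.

1057 tonne/day

All 1560×0.107 = 166.92 tonne/day of solids reaches M, so M = 166.92/0.132 = 1264.5 tonne/day and vapour = 295.45 tonne/day.
The evaporator receives (1−α)·1560 of feed at 0.893 water and removes 0.658 of that water:
0.658×0.893×(1−α)×1560 = 295.45
(1−α) = 295.45/916.65 = 0.3223;  α = 0.6777.
Bypass flow = 0.6777×1560 = 1057.2 tonne/day.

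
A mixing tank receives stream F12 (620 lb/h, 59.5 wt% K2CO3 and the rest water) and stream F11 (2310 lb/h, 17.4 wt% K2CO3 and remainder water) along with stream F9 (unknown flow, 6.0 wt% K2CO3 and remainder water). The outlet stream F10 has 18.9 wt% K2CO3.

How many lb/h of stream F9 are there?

1683 lb/h

Let F9 be the unknown flow. Total out = 2930 + F9.
K2CO3 balance: 770.84 + 0.060·F9 = 0.189·(2930 + F9)
(0.060 − 0.189)·F9 = 0.189×2930 − 770.84 = -217.07
F9 = -217.07 / -0.129 = 1682.7 lb/h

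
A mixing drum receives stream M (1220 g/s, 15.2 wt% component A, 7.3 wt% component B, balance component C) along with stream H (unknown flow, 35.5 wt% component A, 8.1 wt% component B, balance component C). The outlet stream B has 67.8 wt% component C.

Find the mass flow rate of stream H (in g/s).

1038 g/s

Let H be the unknown flow. Total out = 1220 + H.
component C balance: 945.5 + 0.564·H = 0.678·(1220 + H)
(0.564 − 0.678)·H = 0.678×1220 − 945.5 = -118.34
H = -118.34 / -0.114 = 1038.1 g/s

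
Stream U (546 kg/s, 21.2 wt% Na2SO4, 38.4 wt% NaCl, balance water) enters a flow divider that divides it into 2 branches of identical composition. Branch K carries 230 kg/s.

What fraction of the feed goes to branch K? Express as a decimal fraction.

Fraction to K = 230/546 = 0.4212.

0.421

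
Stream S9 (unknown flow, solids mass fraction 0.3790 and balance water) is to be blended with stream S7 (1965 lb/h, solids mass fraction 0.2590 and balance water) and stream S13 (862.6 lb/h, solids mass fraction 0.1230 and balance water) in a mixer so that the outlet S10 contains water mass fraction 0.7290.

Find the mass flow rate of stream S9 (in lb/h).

1400 lb/h

Let S9 be the unknown flow. Total out = 2827.6 + S9.
water balance: 2212.6 + 0.621·S9 = 0.729·(2827.6 + S9)
(0.621 − 0.729)·S9 = 0.729×2827.6 − 2212.6 = -151.24
S9 = -151.24 / -0.108 = 1400.4 lb/h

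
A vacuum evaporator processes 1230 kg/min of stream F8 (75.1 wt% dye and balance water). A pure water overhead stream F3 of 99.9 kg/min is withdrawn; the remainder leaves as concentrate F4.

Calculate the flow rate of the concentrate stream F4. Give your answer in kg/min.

1130 kg/min

Concentrate = 1230 − 99.9 = 1130.1 kg/min.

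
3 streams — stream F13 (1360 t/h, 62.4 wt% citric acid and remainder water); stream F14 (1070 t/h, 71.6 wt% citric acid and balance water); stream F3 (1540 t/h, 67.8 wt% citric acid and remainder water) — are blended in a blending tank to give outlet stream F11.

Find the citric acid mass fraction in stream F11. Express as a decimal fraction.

Total flow out = 1360 + 1070 + 1540 = 3970 t/h.
citric acid in = 1360×0.624 + 1070×0.716 + 1540×0.678 = 2658.9 t/h.
citric acid mass fraction in F11 = 2658.9/3970 = 0.670.

0.670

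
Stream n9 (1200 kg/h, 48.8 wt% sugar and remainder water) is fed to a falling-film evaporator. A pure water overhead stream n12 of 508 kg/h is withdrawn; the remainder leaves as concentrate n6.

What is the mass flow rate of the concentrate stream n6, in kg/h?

692 kg/h

Concentrate = 1200 − 508 = 692 kg/h.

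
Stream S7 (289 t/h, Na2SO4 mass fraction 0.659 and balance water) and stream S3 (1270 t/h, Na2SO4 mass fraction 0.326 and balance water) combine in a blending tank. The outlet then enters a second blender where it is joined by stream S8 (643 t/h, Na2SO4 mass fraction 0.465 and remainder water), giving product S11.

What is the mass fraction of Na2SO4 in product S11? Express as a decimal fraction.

0.410

Overall, product flow = 2202 t/h.
Na2SO4 in = 289×0.659 + 1270×0.326 + 643×0.465 = 903.47 t/h.
Na2SO4 fraction in S11 = 0.410.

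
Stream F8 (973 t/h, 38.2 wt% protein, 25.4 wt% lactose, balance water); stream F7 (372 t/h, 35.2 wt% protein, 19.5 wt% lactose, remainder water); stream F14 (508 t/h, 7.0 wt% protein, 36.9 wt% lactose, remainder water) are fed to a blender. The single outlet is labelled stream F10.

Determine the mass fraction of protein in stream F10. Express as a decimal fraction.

0.290

Total flow out = 973 + 372 + 508 = 1853 t/h.
protein in = 973×0.382 + 372×0.352 + 508×0.070 = 538.19 t/h.
protein mass fraction in F10 = 538.19/1853 = 0.290.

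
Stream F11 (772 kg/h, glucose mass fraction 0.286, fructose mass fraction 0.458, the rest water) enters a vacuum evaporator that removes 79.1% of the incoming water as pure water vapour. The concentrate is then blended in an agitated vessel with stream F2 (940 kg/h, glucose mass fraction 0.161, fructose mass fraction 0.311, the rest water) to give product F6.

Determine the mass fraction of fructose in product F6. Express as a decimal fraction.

0.415

Vapour removed = 0.791×0.256×772 = 156.33 kg/h; concentrate = 615.67 kg/h.
fructose reaching the mixer = 353.58 (from concentrate) + 940×0.311 = 645.92 kg/h.
Product flow = 615.67 + 940 = 1555.7 kg/h; fructose fraction = 0.415.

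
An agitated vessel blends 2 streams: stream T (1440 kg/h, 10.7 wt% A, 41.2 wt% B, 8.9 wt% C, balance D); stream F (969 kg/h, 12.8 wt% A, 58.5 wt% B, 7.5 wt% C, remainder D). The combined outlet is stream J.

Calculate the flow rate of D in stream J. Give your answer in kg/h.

D out = D in = 1440×0.392 + 969×0.212 = 769.91 kg/h.

769.9 kg/h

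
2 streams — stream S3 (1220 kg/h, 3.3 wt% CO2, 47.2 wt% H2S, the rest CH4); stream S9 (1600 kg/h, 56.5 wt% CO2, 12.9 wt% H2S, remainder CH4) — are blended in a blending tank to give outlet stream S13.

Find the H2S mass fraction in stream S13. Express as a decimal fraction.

0.277

Total flow out = 1220 + 1600 = 2820 kg/h.
H2S in = 1220×0.472 + 1600×0.129 = 782.24 kg/h.
H2S mass fraction in S13 = 782.24/2820 = 0.277.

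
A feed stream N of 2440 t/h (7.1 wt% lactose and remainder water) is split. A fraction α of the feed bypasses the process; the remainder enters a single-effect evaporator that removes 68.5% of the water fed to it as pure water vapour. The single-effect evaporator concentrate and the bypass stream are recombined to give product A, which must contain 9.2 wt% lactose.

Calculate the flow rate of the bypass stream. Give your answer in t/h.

1565 t/h

All 2440×0.071 = 173.24 t/h of lactose reaches A, so A = 173.24/0.092 = 1883 t/h and vapour = 556.96 t/h.
The evaporator receives (1−α)·2440 of feed at 0.929 water and removes 0.685 of that water:
0.685×0.929×(1−α)×2440 = 556.96
(1−α) = 556.96/1552.7 = 0.3587;  α = 0.6413.
Bypass flow = 0.6413×2440 = 1564.8 t/h.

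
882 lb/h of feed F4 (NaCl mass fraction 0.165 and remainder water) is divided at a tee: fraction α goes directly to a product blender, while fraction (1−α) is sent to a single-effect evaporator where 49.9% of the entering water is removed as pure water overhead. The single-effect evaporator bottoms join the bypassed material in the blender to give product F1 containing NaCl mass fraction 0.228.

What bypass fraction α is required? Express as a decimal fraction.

All 882×0.165 = 145.53 lb/h of NaCl reaches F1, so F1 = 145.53/0.228 = 638.29 lb/h and vapour = 243.71 lb/h.
The evaporator receives (1−α)·882 of feed at 0.835 water and removes 0.499 of that water:
0.499×0.835×(1−α)×882 = 243.71
(1−α) = 243.71/367.5 = 0.6632;  α = 0.3368.

0.337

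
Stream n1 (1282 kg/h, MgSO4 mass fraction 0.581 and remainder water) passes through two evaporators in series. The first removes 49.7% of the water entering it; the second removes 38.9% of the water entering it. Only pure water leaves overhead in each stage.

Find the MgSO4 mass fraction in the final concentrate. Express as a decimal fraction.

0.819

water in feed = 1282×0.419 = 537.16 kg/h.
After stage 1: water left = (1−0.497)×537.16 = 270.19; stream total = 1015 kg/h.
After stage 2: water left = (1−0.389)×270.19 = 165.09; final concentrate = 909.93 kg/h.
MgSO4 fraction = 744.84/909.93 = 0.819.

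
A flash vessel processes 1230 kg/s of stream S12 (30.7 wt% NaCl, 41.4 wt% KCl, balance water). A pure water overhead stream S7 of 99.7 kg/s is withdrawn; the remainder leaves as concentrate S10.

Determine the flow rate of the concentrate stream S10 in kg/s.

Concentrate = 1230 − 99.7 = 1130.3 kg/s.

1130 kg/s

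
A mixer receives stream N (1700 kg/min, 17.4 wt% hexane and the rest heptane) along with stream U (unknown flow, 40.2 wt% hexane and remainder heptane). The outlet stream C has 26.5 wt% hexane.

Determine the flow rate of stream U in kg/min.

Let U be the unknown flow. Total out = 1700 + U.
hexane balance: 295.8 + 0.402·U = 0.265·(1700 + U)
(0.402 − 0.265)·U = 0.265×1700 − 295.8 = 154.7
U = 154.7 / 0.137 = 1129.2 kg/min

1129 kg/min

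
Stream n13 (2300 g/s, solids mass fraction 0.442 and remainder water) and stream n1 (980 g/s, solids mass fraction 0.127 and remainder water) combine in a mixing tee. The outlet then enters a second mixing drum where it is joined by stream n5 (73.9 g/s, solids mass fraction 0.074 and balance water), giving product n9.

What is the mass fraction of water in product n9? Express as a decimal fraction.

0.658

Overall, product flow = 3353.9 g/s.
water in = 2300×0.558 + 980×0.873 + 73.9×0.926 = 2207.4 g/s.
water fraction in n9 = 0.658.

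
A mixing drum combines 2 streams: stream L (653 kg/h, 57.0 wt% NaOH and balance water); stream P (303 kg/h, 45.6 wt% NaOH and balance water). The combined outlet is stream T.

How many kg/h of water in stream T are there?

water out = water in = 653×0.430 + 303×0.544 = 445.62 kg/h.

445.6 kg/h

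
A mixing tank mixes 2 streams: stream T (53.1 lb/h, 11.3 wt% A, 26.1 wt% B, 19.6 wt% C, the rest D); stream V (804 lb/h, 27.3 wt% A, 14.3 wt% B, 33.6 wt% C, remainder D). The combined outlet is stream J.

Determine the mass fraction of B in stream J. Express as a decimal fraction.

0.1503

Total flow out = 53.1 + 804 = 857.1 lb/h.
B in = 53.1×0.261 + 804×0.143 = 128.83 lb/h.
B mass fraction in J = 128.83/857.1 = 0.1503.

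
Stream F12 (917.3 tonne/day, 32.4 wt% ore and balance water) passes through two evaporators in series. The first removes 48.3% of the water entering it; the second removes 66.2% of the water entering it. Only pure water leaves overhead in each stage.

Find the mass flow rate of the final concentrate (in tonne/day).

405.6 tonne/day

water in feed = 917.3×0.676 = 620.09 tonne/day.
After stage 1: water left = (1−0.483)×620.09 = 320.59; stream total = 617.79 tonne/day.
After stage 2: water left = (1−0.662)×320.59 = 108.36; final concentrate = 405.56 tonne/day.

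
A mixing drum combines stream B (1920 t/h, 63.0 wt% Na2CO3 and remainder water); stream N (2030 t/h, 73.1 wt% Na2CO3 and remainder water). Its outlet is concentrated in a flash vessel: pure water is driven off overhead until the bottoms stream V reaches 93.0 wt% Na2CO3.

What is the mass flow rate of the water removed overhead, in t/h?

Na2CO3 entering = 1920×0.630 + 2030×0.731 = 2693.5 t/h.
All Na2CO3 reports to V, so V = 2693.5/0.930 = 2896.3 t/h.
Total feed = 3950 t/h; overhead = 3950 − 2896.3 = 1053.7 t/h.

1054 t/h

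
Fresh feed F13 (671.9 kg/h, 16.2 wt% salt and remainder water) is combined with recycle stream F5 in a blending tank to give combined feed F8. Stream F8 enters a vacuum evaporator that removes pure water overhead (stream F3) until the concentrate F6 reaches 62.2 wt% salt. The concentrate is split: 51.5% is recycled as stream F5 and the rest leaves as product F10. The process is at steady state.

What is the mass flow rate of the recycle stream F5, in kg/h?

Overall salt balance (none leaves overhead): salt in fresh feed = salt in product, i.e. 671.9×0.162 = (1−0.515)·F6·0.622.
F6 = 108.85/(0.622×0.485) = 360.82 kg/h.
Recycle F5 = 0.515×360.82 = 185.82 kg/h.

185.8 kg/h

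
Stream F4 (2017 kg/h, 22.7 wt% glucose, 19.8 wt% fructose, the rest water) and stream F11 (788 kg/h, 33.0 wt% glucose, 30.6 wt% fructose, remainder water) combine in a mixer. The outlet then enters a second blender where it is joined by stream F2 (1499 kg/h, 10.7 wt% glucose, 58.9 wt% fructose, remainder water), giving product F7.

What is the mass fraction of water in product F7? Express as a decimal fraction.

Overall, product flow = 4304 kg/h.
water in = 2017×0.575 + 788×0.364 + 1499×0.304 = 1902.3 kg/h.
water fraction in F7 = 0.4420.

0.4420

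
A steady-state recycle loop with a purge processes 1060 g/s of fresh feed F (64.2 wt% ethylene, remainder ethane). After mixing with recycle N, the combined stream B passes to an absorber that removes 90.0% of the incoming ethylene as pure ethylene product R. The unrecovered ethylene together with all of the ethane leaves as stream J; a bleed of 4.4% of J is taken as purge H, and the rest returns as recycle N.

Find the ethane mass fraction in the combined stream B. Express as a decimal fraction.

ethane enters only via F and leaves only via the purge: 1060×0.358 = 0.044×(ethane in J), and the absorber passes all ethane, so ethane in B = ethane in J = 8624.5 g/s.
ethylene in B: m_A = 1060×0.642 + (1−0.044)·(1−0.900)·m_A, so m_A = 680.52/0.9044 = 752.45 g/s.
B = 752.45 + 8624.5 = 9377 g/s.
ethane fraction in B = 8624.5/9377 = 0.920.

0.920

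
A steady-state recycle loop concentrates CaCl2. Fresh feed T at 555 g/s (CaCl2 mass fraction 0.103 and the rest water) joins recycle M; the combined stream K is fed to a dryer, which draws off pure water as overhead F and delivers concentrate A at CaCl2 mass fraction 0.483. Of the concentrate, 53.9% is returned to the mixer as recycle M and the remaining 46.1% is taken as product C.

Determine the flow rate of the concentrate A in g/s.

256.7 g/s

Overall CaCl2 balance (none leaves overhead): CaCl2 in fresh feed = CaCl2 in product, i.e. 555×0.103 = (1−0.539)·A·0.483.
A = 57.165/(0.483×0.461) = 256.73 g/s.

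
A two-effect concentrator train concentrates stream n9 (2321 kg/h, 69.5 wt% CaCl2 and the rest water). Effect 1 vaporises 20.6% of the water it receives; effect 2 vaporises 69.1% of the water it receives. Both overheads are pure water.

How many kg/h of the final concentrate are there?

1787 kg/h

water in feed = 2321×0.305 = 707.9 kg/h.
After stage 1: water left = (1−0.206)×707.9 = 562.08; stream total = 2175.2 kg/h.
After stage 2: water left = (1−0.691)×562.08 = 173.68; final concentrate = 1786.8 kg/h.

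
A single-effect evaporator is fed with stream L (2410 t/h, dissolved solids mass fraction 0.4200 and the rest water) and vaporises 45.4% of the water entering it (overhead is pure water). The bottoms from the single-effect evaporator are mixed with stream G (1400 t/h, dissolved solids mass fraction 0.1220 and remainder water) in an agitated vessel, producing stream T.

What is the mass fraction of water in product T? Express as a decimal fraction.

0.6274

Vapour removed = 0.454×0.580×2410 = 634.6 t/h; concentrate = 1775.4 t/h.
water reaching the mixer = 763.2 (from concentrate) + 1400×0.878 = 1992.4 t/h.
Product flow = 1775.4 + 1400 = 3175.4 t/h; water fraction = 0.6274.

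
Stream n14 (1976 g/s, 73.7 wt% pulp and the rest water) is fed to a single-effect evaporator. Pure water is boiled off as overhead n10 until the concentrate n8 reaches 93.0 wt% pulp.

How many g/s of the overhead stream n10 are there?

410.1 g/s

pulp is conserved: 1976×0.737 = 1456.3 g/s all reports to the concentrate.
Concentrate = 1456.3/(target fraction) = 1565.9 g/s.
Overhead = 1976 − 1565.9 = 410.07 g/s.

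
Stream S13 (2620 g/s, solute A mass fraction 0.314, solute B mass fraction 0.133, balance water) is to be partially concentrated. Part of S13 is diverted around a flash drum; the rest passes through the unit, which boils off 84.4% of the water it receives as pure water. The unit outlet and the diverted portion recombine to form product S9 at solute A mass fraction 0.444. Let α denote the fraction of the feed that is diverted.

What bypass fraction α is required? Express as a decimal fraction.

0.373

All 2620×0.314 = 822.68 g/s of solute A reaches S9, so S9 = 822.68/0.444 = 1852.9 g/s and vapour = 767.12 g/s.
The evaporator receives (1−α)·2620 of feed at 0.553 water and removes 0.844 of that water:
0.844×0.553×(1−α)×2620 = 767.12
(1−α) = 767.12/1222.8 = 0.6273;  α = 0.3727.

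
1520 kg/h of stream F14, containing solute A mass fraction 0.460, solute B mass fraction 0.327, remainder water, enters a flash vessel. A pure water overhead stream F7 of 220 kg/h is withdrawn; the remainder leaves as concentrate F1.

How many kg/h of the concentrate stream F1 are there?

1300 kg/h

Concentrate = 1520 − 220 = 1300 kg/h.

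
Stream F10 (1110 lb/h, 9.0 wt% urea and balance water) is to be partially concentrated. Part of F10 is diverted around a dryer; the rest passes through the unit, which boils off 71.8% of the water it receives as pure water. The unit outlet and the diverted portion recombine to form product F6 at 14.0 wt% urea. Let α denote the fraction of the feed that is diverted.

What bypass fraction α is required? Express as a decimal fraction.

0.453

All 1110×0.090 = 99.9 lb/h of urea reaches F6, so F6 = 99.9/0.140 = 713.57 lb/h and vapour = 396.43 lb/h.
The evaporator receives (1−α)·1110 of feed at 0.910 water and removes 0.718 of that water:
0.718×0.910×(1−α)×1110 = 396.43
(1−α) = 396.43/725.25 = 0.5466;  α = 0.4534.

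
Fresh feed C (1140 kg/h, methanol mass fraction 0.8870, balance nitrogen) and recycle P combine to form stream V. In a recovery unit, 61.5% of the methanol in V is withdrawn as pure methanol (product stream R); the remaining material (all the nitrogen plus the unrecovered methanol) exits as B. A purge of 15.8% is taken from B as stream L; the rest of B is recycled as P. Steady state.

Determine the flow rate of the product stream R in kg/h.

920.2 kg/h

methanol in V: m_A = 1140×0.887 + (1−0.158)·(1−0.615)·m_A, so m_A = 1011.2/0.6758 = 1496.2 kg/h.
Product R = 0.615×1496.2 = 920.17 kg/h.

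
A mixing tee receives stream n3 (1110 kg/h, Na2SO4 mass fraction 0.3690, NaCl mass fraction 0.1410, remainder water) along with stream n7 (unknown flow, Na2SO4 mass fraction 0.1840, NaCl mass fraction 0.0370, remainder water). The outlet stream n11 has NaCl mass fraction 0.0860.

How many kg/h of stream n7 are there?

Let n7 be the unknown flow. Total out = 1110 + n7.
NaCl balance: 156.51 + 0.037·n7 = 0.086·(1110 + n7)
(0.037 − 0.086)·n7 = 0.086×1110 − 156.51 = -61.05
n7 = -61.05 / -0.049 = 1245.9 kg/h

1246 kg/h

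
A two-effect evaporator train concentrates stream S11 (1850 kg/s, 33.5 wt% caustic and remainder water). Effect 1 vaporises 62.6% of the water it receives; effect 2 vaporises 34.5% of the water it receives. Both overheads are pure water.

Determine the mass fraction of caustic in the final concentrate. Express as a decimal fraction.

0.673

water in feed = 1850×0.665 = 1230.2 kg/s.
After stage 1: water left = (1−0.626)×1230.2 = 460.11; stream total = 1079.9 kg/s.
After stage 2: water left = (1−0.345)×460.11 = 301.37; final concentrate = 921.12 kg/s.
caustic fraction = 619.75/921.12 = 0.673.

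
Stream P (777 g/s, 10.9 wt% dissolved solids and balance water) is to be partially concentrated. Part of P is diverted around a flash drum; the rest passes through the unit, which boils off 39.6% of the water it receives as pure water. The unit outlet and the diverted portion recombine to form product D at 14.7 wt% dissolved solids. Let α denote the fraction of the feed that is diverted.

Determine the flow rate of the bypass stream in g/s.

207.7 g/s

All 777×0.109 = 84.693 g/s of dissolved solids reaches D, so D = 84.693/0.147 = 576.14 g/s and vapour = 200.86 g/s.
The evaporator receives (1−α)·777 of feed at 0.891 water and removes 0.396 of that water:
0.396×0.891×(1−α)×777 = 200.86
(1−α) = 200.86/274.15 = 0.7326;  α = 0.2674.
Bypass flow = 0.2674×777 = 207.74 g/s.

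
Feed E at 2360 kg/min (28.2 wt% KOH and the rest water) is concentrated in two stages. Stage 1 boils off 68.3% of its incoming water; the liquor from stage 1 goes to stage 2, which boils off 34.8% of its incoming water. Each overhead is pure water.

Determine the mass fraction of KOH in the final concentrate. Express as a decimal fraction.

water in feed = 2360×0.718 = 1694.5 kg/min.
After stage 1: water left = (1−0.683)×1694.5 = 537.15; stream total = 1202.7 kg/min.
After stage 2: water left = (1−0.348)×537.15 = 350.22; final concentrate = 1015.7 kg/min.
KOH fraction = 665.52/1015.7 = 0.655.

0.655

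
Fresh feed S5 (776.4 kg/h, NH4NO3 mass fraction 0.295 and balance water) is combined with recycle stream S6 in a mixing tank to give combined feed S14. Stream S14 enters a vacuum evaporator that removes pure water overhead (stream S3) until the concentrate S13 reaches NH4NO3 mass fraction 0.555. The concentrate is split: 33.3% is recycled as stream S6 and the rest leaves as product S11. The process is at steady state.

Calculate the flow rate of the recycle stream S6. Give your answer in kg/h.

206 kg/h

Overall NH4NO3 balance (none leaves overhead): NH4NO3 in fresh feed = NH4NO3 in product, i.e. 776.4×0.295 = (1−0.333)·S13·0.555.
S13 = 229.04/(0.555×0.667) = 618.71 kg/h.
Recycle S6 = 0.333×618.71 = 206.03 kg/h.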